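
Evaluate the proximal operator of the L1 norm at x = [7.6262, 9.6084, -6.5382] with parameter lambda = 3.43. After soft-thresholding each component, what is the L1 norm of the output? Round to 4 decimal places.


Soft-thresholding with lambda = 3.43:
prox(7.6262) = sign(7.6262)*max(|7.6262| - 3.43, 0) = 4.1962
prox(9.6084) = sign(9.6084)*max(|9.6084| - 3.43, 0) = 6.1784
prox(-6.5382) = sign(-6.5382)*max(|-6.5382| - 3.43, 0) = -3.1082
prox(x) = [4.1962, 6.1784, -3.1082]
||prox(x)||_1 = 4.1962 + 6.1784 + 3.1082 = 13.4828


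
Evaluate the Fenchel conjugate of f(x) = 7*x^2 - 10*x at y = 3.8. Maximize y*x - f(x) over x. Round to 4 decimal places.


f*(y) = sup_x {y*x - a*x^2 - b*x} = sup_x {(y-b)*x - a*x^2}
FOC: (y - b) - 2a*x = 0 => x* = (y - b)/(2a)
x* = (3.8 + 10)/(2*7) = 0.9857
f*(3.8) = (y-b)^2/(4a) = (3.8 + 10)^2/(4*7)
= 190.44/28 = 6.8014


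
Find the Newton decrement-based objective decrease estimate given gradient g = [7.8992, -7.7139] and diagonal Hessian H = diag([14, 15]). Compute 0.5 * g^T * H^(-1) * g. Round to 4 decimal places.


Step 1: H is diagonal, so H^(-1) * g = [0.5642, -0.5143].
Step 2: g^T H^(-1) g = sum_i g_i^2 / H_ii
  = (7.8992)^2/14 + (-7.7139)^2/15
  = 4.457 + 3.967 = 8.4239
Step 3: Objective decrease = 0.5 * g^T H^(-1) g = 4.212


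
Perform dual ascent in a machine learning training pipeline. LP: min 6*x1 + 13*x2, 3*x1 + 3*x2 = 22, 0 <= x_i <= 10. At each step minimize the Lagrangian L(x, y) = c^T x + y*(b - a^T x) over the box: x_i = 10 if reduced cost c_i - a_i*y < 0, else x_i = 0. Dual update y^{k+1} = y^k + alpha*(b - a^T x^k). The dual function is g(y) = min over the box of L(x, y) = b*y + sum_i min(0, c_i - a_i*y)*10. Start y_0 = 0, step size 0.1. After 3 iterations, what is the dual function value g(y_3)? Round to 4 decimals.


Dual ascent for LP: min 6*x1 + 13*x2, 3*x1 + 3*x2 = 22, 0 <= x_i <= 10
Step 1: y^k = 0.0, reduced costs: (6.0, 13.0)
  x^k = (0.0, 0.0), subgradient = b - a^T x = 22.0
  y^{k+1} = 0.0 + 0.1*22.0 = 2.2
Step 2: y^k = 2.2, reduced costs: (-0.6, 6.4)
  x^k = (10.0, 0.0), subgradient = b - a^T x = -8.0
  y^{k+1} = 2.2 + 0.1*-8.0 = 1.4
Step 3: y^k = 1.4, reduced costs: (1.8, 8.8)
  x^k = (0.0, 0.0), subgradient = b - a^T x = 22.0
  y^{k+1} = 1.4 + 0.1*22.0 = 3.6
Dual objective at y_3 = 3.6: reduced costs (-4.8, 2.2), box minimizer x = (10.0, 0.0)
g(y_3) = b*y + (c1 - a1*y)*x1 + (c2 - a2*y)*x2 = 22*3.6 + (-4.8)*10.0 + 2.2*0.0 = 79.2 - 48.0 + 0.0 = 31.2


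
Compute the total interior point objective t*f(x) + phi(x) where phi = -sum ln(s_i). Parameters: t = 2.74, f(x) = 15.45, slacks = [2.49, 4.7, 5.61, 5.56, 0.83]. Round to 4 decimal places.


Step 1: Compute log-barrier.
ln values: [0.9123, 1.5476, 1.7246, 1.7156, -0.1863]
phi = -(0.9123 + 1.5476 + 1.7246 + 1.7156 - 0.1863) = -5.7137
Step 2: Compute augmented objective.
t*f(x) = 2.74*15.45 = 42.333
Total = 42.333 - 5.7137 = 36.6193


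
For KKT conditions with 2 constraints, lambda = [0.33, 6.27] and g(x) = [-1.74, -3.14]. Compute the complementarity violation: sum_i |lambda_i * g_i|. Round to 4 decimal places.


KKT complementary slackness check:
lambda_1 * g_1 = 0.33 * -1.74 = -0.5742
lambda_2 * g_2 = 6.27 * -3.14 = -19.6878
Total violation = 0.5742 + 19.6878 = 20.262


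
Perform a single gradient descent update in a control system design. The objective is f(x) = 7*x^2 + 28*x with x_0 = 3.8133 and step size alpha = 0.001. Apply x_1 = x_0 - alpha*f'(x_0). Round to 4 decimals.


We compute the gradient at x_0 and apply the update.
f'(x) = 14*x + 28
f'(3.8133) = 14*3.8133 + 28 = 81.3862
x_1 = 3.8133 - 0.001*81.3862 = 3.7319


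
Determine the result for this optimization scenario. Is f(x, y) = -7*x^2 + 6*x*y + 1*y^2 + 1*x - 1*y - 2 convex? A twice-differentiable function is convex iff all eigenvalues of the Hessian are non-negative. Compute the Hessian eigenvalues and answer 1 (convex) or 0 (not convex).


The Hessian of f(x,y) = -7*x^2 + 6*x*y + 1*y^2 + 1*x - 1*y - 2 is:
H = [[-14, 6], [6, 2]]
Trace = -14 + 2 = -12
Determinant = -14*2 - (6)^2 = -64
Discriminant = (-12)^2 - 4*-64 = 400.0
Eigenvalues: lambda_1 = -16.0, lambda_2 = 4.0
The function is not convex.

0


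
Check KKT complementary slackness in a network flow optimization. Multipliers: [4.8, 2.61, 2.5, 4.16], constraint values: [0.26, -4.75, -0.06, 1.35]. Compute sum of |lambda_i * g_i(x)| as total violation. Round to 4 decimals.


KKT complementary slackness check:
lambda_1 * g_1 = 4.8 * 0.26 = 1.248
lambda_2 * g_2 = 2.61 * -4.75 = -12.3975
lambda_3 * g_3 = 2.5 * -0.06 = -0.15
lambda_4 * g_4 = 4.16 * 1.35 = 5.616
Total violation = 1.248 + 12.3975 + 0.15 + 5.616 = 19.4115


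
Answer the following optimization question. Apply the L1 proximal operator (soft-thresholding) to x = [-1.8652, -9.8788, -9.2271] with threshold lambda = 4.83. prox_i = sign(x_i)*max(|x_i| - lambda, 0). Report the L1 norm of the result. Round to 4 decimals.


Soft-thresholding with lambda = 4.83:
prox(-1.8652) = sign(-1.8652)*max(|-1.8652| - 4.83, 0) = 0.0
prox(-9.8788) = sign(-9.8788)*max(|-9.8788| - 4.83, 0) = -5.0488
prox(-9.2271) = sign(-9.2271)*max(|-9.2271| - 4.83, 0) = -4.3971
prox(x) = [0.0, -5.0488, -4.3971]
||prox(x)||_1 = 0.0 + 5.0488 + 4.3971 = 9.4459


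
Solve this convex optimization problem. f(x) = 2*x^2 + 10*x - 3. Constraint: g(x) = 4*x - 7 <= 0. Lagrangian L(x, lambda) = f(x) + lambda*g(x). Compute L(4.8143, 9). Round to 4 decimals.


Step 1: Evaluate f(x).
f(4.8143) = 2*4.8143^2 + 10*4.8143 - 3 = 91.498
Step 2: Evaluate g(x).
g(4.8143) = 4*4.8143 - 7 = 12.2572
Step 3: Compute Lagrangian.
L = 91.498 + 9*12.2572 = 201.8128


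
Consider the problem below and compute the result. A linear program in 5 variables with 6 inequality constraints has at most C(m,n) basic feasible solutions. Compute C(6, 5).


Each vertex corresponds to some choice of n active constraints out of m, so the number of vertices is at most C(m, n) = m! / (n!(m-n)!).
m = 6, n = 5
Numerator: 6 * 5 * 4 * 3 * 2
Denominator: 5! = 120
C(6, 5) = 6


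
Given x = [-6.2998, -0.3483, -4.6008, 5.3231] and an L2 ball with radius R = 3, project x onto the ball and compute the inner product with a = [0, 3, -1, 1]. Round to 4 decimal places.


Step 1: Compute ||x|| (intermediates to 6 decimals).
||x|| = sqrt((-6.2998)^2 + (-0.3483)^2 + (-4.6008)^2 + 5.3231^2) = 9.450479
Step 2: Project.
Since ||x|| > R, scale = R/||x|| = 3/9.450479 = 0.317444, proj(x) = scale * x
proj(x) = [-1.999834, -0.110566, -1.460496, 1.689786]
Step 3: Dot product.
a^T * proj(x) = 0*(-1.999834) + 3*(-0.110566) - 1*(-1.460496) + 1*1.689786 = 2.8186


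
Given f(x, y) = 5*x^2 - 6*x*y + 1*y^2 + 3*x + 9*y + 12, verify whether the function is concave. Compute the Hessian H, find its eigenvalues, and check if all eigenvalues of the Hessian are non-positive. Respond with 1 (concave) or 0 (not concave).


The Hessian of f(x,y) = 5*x^2 - 6*x*y + 1*y^2 + 3*x + 9*y + 12 is:
H = [[10, -6], [-6, 2]]
Trace = 10 + 2 = 12
Determinant = 10*2 - (-6)^2 = -16
Discriminant = (12)^2 - 4*-16 = 208.0
Eigenvalues: lambda_1 = -1.2111, lambda_2 = 13.2111
The function is not concave.

0


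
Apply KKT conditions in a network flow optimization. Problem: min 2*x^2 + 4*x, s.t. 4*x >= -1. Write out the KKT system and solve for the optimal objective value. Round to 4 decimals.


Step 1: Try lambda = 0 (constraint inactive).
x_unc = -4/(2*2) = -1.0
Check: 4*-1.0 = -4.0 < -1 -- violated!
Step 2: Constraint must be active: 4*x = -1
x* = -1/4 = -0.25
lambda = (2*2*(-0.25) + 4)/4 = 0.75
Step 3: Compute optimal value.
f(x*) = 2*(-0.25)^2 + 4*(-0.25) = -0.875


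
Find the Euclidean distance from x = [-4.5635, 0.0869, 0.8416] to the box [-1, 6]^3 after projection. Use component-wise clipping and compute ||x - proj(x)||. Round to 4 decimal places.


Project each component onto [-1, 6].
clip(-4.5635) = -1.0, clip(0.0869) = 0.0869, clip(0.8416) = 0.8416
Projection = [-1.0, 0.0869, 0.8416]
Squared diffs: [12.6985, 0.0, 0.0]
Distance = sqrt(12.6985) = 3.5635


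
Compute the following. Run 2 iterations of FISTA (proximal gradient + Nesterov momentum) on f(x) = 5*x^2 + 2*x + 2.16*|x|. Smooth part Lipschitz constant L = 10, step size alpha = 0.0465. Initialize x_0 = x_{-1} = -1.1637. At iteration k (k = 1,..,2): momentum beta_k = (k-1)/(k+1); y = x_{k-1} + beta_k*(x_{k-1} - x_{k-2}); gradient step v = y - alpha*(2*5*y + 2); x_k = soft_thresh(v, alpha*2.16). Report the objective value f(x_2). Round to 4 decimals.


FISTA on f(x) = 5*x^2 + 2*x + 2.16*|x|
L = 10, alpha = 0.0465
Iteration 1: beta = 0.0, y = -1.1637 + 0.0*(-1.1637 + 1.1637) = -1.1637
  grad(y) = -9.637, v = y - alpha*grad = -0.7156
  prox(v) = soft_thresh(-0.7156, 0.1004) = -0.6151
Iteration 2: beta = 0.3333, y = -0.6151 + 0.3333*(-0.6151 + 1.1637) = -0.4323
  grad(y) = -2.3229, v = y - alpha*grad = -0.3243
  prox(v) = soft_thresh(-0.3243, 0.1004) = -0.2238
f(x_2) = 5*(-0.2238)^2 + 2*(-0.2238) + 2.16*|-0.2238| = 0.2863


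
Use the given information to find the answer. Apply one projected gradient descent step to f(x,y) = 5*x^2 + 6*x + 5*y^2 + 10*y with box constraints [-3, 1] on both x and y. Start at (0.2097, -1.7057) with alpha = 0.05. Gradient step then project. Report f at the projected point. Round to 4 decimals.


Step 1: Compute gradient at (0.2097, -1.7057).
grad_x = 2*5*0.2097 + 6 = 8.097
grad_y = 2*5*-1.7057 + 10 = -7.057
Step 2: Gradient step.
x_raw = 0.2097 - 0.05*8.097 = -0.1952
y_raw = -1.7057 - 0.05*-7.057 = -1.3529
Step 3: Project onto [-3, 1].
x_proj = clip(-0.1952) = -0.1952
y_proj = clip(-1.3529) = -1.3529
Step 4: Evaluate f.
f(-0.1952, -1.3529) = -5.358


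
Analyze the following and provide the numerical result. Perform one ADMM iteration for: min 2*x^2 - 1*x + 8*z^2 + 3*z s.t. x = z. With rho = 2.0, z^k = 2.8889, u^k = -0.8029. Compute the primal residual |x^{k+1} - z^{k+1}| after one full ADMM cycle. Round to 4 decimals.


ADMM iteration with rho = 2.0, z^k = 2.8889, u^k = -0.8029
Step 1: x-update.
Minimize 2*x^2 - 1*x + (2.0/2)*(x - 2.8889 - 0.8029)^2
FOC: (2*2 + 2.0)*x = 1 + 2.0*(2.8889 + 0.8029)
x^{k+1} = 1.3973
Step 2: z-update.
Minimize 8*z^2 + 3*z + (2.0/2)*(1.3973 - z - 0.8029)^2
FOC: (2*8 + 2.0)*z = -3 + 2.0*(1.3973 - 0.8029)
z^{k+1} = -0.1006
Step 3: u-update.
u^{k+1} = -0.8029 + 1.3973 + 0.1006 = 0.695
Step 4: Primal residual = |1.3973 + 0.1006| = 1.4979


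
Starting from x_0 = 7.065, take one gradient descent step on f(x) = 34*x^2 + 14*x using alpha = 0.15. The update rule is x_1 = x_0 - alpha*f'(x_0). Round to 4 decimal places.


We compute the gradient at x_0 and apply the update.
f'(x) = 68*x + 14
f'(7.065) = 68*7.065 + 14 = 494.42
x_1 = 7.065 - 0.15*494.42 = -67.098


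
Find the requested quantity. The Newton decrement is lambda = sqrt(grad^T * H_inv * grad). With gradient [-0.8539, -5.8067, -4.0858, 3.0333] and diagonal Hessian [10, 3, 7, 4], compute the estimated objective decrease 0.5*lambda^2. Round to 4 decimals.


Step 1: H is diagonal, so H^(-1) * g = [-0.0854, -1.9356, -0.5837, 0.7583].
Step 2: g^T H^(-1) g = sum_i g_i^2 / H_ii
  = (-0.8539)^2/10 + (-5.8067)^2/3 + (-4.0858)^2/7 + (3.0333)^2/4
  = 0.0729 + 11.2393 + 2.3848 + 2.3002 = 15.9972
Step 3: Objective decrease = 0.5 * g^T H^(-1) g = 7.9986


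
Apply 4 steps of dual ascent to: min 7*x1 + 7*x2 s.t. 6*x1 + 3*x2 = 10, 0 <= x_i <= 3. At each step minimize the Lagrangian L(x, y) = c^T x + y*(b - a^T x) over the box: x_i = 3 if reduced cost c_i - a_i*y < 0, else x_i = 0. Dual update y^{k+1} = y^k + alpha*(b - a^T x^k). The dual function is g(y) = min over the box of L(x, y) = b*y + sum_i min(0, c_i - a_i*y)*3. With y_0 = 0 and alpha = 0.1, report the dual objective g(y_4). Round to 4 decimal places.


Dual ascent for LP: min 7*x1 + 7*x2, 6*x1 + 3*x2 = 10, 0 <= x_i <= 3
Step 1: y^k = 0.0, reduced costs: (7.0, 7.0)
  x^k = (0.0, 0.0), subgradient = b - a^T x = 10.0
  y^{k+1} = 0.0 + 0.1*10.0 = 1.0
Step 2: y^k = 1.0, reduced costs: (1.0, 4.0)
  x^k = (0.0, 0.0), subgradient = b - a^T x = 10.0
  y^{k+1} = 1.0 + 0.1*10.0 = 2.0
Step 3: y^k = 2.0, reduced costs: (-5.0, 1.0)
  x^k = (3.0, 0.0), subgradient = b - a^T x = -8.0
  y^{k+1} = 2.0 + 0.1*-8.0 = 1.2
Step 4: y^k = 1.2, reduced costs: (-0.2, 3.4)
  x^k = (3.0, 0.0), subgradient = b - a^T x = -8.0
  y^{k+1} = 1.2 + 0.1*-8.0 = 0.4
Dual objective at y_4 = 0.4: reduced costs (4.6, 5.8), box minimizer x = (0.0, 0.0)
g(y_4) = b*y + (c1 - a1*y)*x1 + (c2 - a2*y)*x2 = 10*0.4 + 4.6*0.0 + 5.8*0.0 = 4.0 + 0.0 + 0.0 = 4.0


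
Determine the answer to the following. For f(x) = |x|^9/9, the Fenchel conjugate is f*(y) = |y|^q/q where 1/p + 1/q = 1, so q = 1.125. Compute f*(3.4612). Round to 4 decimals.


The conjugate exponent q satisfies 1/p + 1/q = 1.
p = 9, so q = 9/(9 - 1) = 1.125
|y|^q = 3.4612^1.125 = 4.0423
f*(3.4612) = 4.0423 / 1.125 = 3.5932


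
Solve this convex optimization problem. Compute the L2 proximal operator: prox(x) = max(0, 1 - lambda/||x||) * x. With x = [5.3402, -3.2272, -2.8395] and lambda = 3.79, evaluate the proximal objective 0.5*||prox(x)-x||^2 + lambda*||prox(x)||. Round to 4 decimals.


Step 1: Compute ||x||.
||x|| = 6.8553
Step 2: Compute scaling factor.
scale = max(0, 1 - 3.79/6.8553) = 0.4471
Step 3: prox(x) = [2.3878, -1.443, -1.2697]
||prox(x)|| = 3.0653
Step 4: Proximal objective.
0.5*||prox-x||^2 = 7.1821
lambda*||prox|| = 11.6175
Total = 18.7996


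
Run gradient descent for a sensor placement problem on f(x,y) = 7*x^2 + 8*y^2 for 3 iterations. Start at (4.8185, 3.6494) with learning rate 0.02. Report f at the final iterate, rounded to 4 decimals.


Gradient descent on f(x,y) = 7*x^2 + 8*y^2.
Starting point: (4.8185, 3.6494), alpha = 0.02
Step 1: grad_x = 2*7*4.8185 = 67.459, grad_y = 2*8*3.6494 = 58.3904
  x_1 = 4.8185 - 0.02*67.459 = 3.4693
  y_1 = 3.6494 - 0.02*58.3904 = 2.4816
Step 2: grad_x = 2*7*3.4693 = 48.5705, grad_y = 2*8*2.4816 = 39.7055
  x_2 = 3.4693 - 0.02*48.5705 = 2.4979
  y_2 = 2.4816 - 0.02*39.7055 = 1.6875
Step 3: grad_x = 2*7*2.4979 = 34.9707, grad_y = 2*8*1.6875 = 26.9997
  x_3 = 2.4979 - 0.02*34.9707 = 1.7985
  y_3 = 1.6875 - 0.02*26.9997 = 1.1475
f(1.7985, 1.1475) = 7*1.7985^2 + 8*1.1475^2 = 33.1759


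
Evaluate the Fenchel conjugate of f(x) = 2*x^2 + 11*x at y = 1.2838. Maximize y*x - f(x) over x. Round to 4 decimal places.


f*(y) = sup_x {y*x - a*x^2 - b*x} = sup_x {(y-b)*x - a*x^2}
FOC: (y - b) - 2a*x = 0 => x* = (y - b)/(2a)
x* = (1.2838 - 11)/(2*2) = -2.4291
f*(1.2838) = (y-b)^2/(4a) = (1.2838 - 11)^2/(4*2)
= 94.4045/8 = 11.8006


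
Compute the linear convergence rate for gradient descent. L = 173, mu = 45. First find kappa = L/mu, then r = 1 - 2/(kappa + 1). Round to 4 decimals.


Step 1: Compute the condition number.
kappa = L/mu = 173/45 = 3.8444
Step 2: Compute the convergence rate.
r = 1 - 2/(kappa + 1) = 1 - 2*mu/(L + mu) = (L - mu)/(L + mu) = 128/218 = 0.5872


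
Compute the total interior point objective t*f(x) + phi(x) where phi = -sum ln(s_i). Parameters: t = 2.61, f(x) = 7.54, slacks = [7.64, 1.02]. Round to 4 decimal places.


Step 1: Compute log-barrier.
ln values: [2.0334, 0.0198]
phi = -(2.0334 + 0.0198) = -2.0532
Step 2: Compute augmented objective.
t*f(x) = 2.61*7.54 = 19.6794
Total = 19.6794 - 2.0532 = 17.6262


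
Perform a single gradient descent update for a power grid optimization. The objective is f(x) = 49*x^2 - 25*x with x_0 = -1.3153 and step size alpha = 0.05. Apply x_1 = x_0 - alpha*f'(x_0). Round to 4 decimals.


We compute the gradient at x_0 and apply the update.
f'(x) = 98*x - 25
f'(-1.3153) = 98*-1.3153 - 25 = -153.8994
x_1 = -1.3153 - 0.05*-153.8994 = 6.3797


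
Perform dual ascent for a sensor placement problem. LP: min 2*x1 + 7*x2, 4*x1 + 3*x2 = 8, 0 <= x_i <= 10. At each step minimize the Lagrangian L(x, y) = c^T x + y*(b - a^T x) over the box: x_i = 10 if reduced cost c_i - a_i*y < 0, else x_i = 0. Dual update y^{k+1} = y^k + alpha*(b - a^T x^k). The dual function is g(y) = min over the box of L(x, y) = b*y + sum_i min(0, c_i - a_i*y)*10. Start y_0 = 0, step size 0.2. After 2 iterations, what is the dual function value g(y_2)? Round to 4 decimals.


Dual ascent for LP: min 2*x1 + 7*x2, 4*x1 + 3*x2 = 8, 0 <= x_i <= 10
Step 1: y^k = 0.0, reduced costs: (2.0, 7.0)
  x^k = (0.0, 0.0), subgradient = b - a^T x = 8.0
  y^{k+1} = 0.0 + 0.2*8.0 = 1.6
Step 2: y^k = 1.6, reduced costs: (-4.4, 2.2)
  x^k = (10.0, 0.0), subgradient = b - a^T x = -32.0
  y^{k+1} = 1.6 + 0.2*-32.0 = -4.8
Dual objective at y_2 = -4.8: reduced costs (21.2, 21.4), box minimizer x = (0.0, 0.0)
g(y_2) = b*y + (c1 - a1*y)*x1 + (c2 - a2*y)*x2 = 8*(-4.8) + 21.2*0.0 + 21.4*0.0 = -38.4 + 0.0 + 0.0 = -38.4


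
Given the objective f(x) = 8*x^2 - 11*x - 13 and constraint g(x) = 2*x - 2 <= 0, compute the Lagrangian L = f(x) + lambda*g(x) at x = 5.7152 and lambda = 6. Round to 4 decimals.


Step 1: Evaluate f(x).
f(5.7152) = 8*5.7152^2 - 11*5.7152 - 13 = 185.4409
Step 2: Evaluate g(x).
g(5.7152) = 2*5.7152 - 2 = 9.4304
Step 3: Compute Lagrangian.
L = 185.4409 + 6*9.4304 = 242.0233


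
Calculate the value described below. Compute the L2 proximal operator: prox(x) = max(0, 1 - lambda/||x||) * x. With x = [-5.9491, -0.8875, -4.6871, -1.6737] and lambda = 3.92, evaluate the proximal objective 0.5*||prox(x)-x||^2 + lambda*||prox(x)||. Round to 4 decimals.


Step 1: Compute ||x||.
||x|| = 7.807
Step 2: Compute scaling factor.
scale = max(0, 1 - 3.92/7.807) = 0.4979
Step 3: prox(x) = [-2.962, -0.4419, -2.3337, -0.8333]
||prox(x)|| = 3.887
Step 4: Proximal objective.
0.5*||prox-x||^2 = 7.6832
lambda*||prox|| = 15.237
Total = 22.9203


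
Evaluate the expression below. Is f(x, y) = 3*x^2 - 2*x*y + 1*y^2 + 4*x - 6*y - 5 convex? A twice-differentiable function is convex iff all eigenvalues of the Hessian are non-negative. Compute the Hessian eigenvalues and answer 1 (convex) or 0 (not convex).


The Hessian of f(x,y) = 3*x^2 - 2*x*y + 1*y^2 + 4*x - 6*y - 5 is:
H = [[6, -2], [-2, 2]]
Trace = 6 + 2 = 8
Determinant = 6*2 - (-2)^2 = 8
Discriminant = (8)^2 - 4*8 = 32.0
Eigenvalues: lambda_1 = 1.1716, lambda_2 = 6.8284
The function is convex.

1


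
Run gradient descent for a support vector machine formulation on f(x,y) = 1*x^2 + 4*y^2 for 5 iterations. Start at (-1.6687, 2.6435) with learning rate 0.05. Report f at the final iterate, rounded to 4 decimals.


Gradient descent on f(x,y) = 1*x^2 + 4*y^2.
Starting point: (-1.6687, 2.6435), alpha = 0.05
Step 1: grad_x = 2*1*-1.6687 = -3.3374, grad_y = 2*4*2.6435 = 21.148
  x_1 = -1.6687 - 0.05*-3.3374 = -1.5018
  y_1 = 2.6435 - 0.05*21.148 = 1.5861
Step 2: grad_x = 2*1*-1.5018 = -3.0037, grad_y = 2*4*1.5861 = 12.6888
  x_2 = -1.5018 - 0.05*-3.0037 = -1.3516
  y_2 = 1.5861 - 0.05*12.6888 = 0.9517
Step 3: grad_x = 2*1*-1.3516 = -2.7033, grad_y = 2*4*0.9517 = 7.6133
  x_3 = -1.3516 - 0.05*-2.7033 = -1.2165
  y_3 = 0.9517 - 0.05*7.6133 = 0.571
Step 4: grad_x = 2*1*-1.2165 = -2.433, grad_y = 2*4*0.571 = 4.568
  x_4 = -1.2165 - 0.05*-2.433 = -1.0948
  y_4 = 0.571 - 0.05*4.568 = 0.3426
Step 5: grad_x = 2*1*-1.0948 = -2.1897, grad_y = 2*4*0.3426 = 2.7408
  x_5 = -1.0948 - 0.05*-2.1897 = -0.9854
  y_5 = 0.3426 - 0.05*2.7408 = 0.2056
f(-0.9854, 0.2056) = 1*(-0.9854)^2 + 4*0.2056^2 = 1.1399


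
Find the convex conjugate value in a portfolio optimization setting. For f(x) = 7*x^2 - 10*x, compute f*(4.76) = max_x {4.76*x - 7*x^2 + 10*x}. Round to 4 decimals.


f*(y) = sup_x {y*x - a*x^2 - b*x} = sup_x {(y-b)*x - a*x^2}
FOC: (y - b) - 2a*x = 0 => x* = (y - b)/(2a)
x* = (4.76 + 10)/(2*7) = 1.0543
f*(4.76) = (y-b)^2/(4a) = (4.76 + 10)^2/(4*7)
= 217.8576/28 = 7.7806


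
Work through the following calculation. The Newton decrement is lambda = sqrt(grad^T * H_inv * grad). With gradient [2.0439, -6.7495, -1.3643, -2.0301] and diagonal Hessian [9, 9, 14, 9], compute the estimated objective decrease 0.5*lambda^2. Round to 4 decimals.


Step 1: H is diagonal, so H^(-1) * g = [0.2271, -0.7499, -0.0975, -0.2256].
Step 2: g^T H^(-1) g = sum_i g_i^2 / H_ii
  = (2.0439)^2/9 + (-6.7495)^2/9 + (-1.3643)^2/14 + (-2.0301)^2/9
  = 0.4642 + 5.0618 + 0.133 + 0.4579 = 6.1168
Step 3: Objective decrease = 0.5 * g^T H^(-1) g = 3.0584


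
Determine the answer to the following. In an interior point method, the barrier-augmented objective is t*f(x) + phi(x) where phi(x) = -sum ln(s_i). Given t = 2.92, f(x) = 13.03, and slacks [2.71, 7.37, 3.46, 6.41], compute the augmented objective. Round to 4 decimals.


Step 1: Compute log-barrier.
ln values: [0.9969, 1.9974, 1.2413, 1.8579]
phi = -(0.9969 + 1.9974 + 1.2413 + 1.8579) = -6.0935
Step 2: Compute augmented objective.
t*f(x) = 2.92*13.03 = 38.0476
Total = 38.0476 - 6.0935 = 31.9541


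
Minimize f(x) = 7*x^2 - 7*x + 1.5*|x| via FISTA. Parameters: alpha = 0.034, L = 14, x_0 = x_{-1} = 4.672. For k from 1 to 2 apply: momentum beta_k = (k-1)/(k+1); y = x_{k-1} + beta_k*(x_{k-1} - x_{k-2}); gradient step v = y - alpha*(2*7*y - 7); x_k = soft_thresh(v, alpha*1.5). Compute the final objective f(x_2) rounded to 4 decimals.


FISTA on f(x) = 7*x^2 - 7*x + 1.5*|x|
L = 14, alpha = 0.034
Iteration 1: beta = 0.0, y = 4.672 + 0.0*(4.672 - 4.672) = 4.672
  grad(y) = 58.408, v = y - alpha*grad = 2.6861
  prox(v) = soft_thresh(2.6861, 0.051) = 2.6351
Iteration 2: beta = 0.3333, y = 2.6351 + 0.3333*(2.6351 - 4.672) = 1.9562
  grad(y) = 20.3864, v = y - alpha*grad = 1.263
  prox(v) = soft_thresh(1.263, 0.051) = 1.212
f(x_2) = 7*1.212^2 - 7*1.212 + 1.5*|1.212| = 3.617


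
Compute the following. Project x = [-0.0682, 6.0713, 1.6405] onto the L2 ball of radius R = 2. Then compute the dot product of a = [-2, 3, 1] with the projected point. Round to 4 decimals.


Step 1: Compute ||x|| (intermediates to 6 decimals).
||x|| = sqrt((-0.0682)^2 + 6.0713^2 + 1.6405^2) = 6.289402
Step 2: Project.
Since ||x|| > R, scale = R/||x|| = 2/6.289402 = 0.317995, proj(x) = scale * x
proj(x) = [-0.021687, 1.930643, 0.521671]
Step 3: Dot product.
a^T * proj(x) = -2*(-0.021687) + 3*1.930643 + 1*0.521671 = 6.357


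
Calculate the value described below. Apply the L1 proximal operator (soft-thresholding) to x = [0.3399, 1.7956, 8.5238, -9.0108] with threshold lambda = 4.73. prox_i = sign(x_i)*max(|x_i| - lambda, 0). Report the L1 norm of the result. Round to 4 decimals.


Soft-thresholding with lambda = 4.73:
prox(0.3399) = sign(0.3399)*max(|0.3399| - 4.73, 0) = 0.0
prox(1.7956) = sign(1.7956)*max(|1.7956| - 4.73, 0) = 0.0
prox(8.5238) = sign(8.5238)*max(|8.5238| - 4.73, 0) = 3.7938
prox(-9.0108) = sign(-9.0108)*max(|-9.0108| - 4.73, 0) = -4.2808
prox(x) = [0.0, 0.0, 3.7938, -4.2808]
||prox(x)||_1 = 0.0 + 0.0 + 3.7938 + 4.2808 = 8.0746


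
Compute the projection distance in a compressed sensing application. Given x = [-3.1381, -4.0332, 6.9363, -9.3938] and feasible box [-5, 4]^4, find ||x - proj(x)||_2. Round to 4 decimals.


Project each component onto [-5, 4].
clip(-3.1381) = -3.1381, clip(-4.0332) = -4.0332, clip(6.9363) = 4.0, clip(-9.3938) = -5.0
Projection = [-3.1381, -4.0332, 4.0, -5.0]
Squared diffs: [0.0, 0.0, 8.6219, 19.3055]
Distance = sqrt(27.9274) = 5.2846


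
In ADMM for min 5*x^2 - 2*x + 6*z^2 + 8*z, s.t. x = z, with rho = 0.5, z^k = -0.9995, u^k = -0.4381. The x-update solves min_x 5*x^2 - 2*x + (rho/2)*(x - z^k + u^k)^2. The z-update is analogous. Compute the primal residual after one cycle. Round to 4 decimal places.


ADMM iteration with rho = 0.5, z^k = -0.9995, u^k = -0.4381
Step 1: x-update.
Minimize 5*x^2 - 2*x + (0.5/2)*(x + 0.9995 - 0.4381)^2
FOC: (2*5 + 0.5)*x = 2 + 0.5*(-0.9995 + 0.4381)
x^{k+1} = 0.1637
Step 2: z-update.
Minimize 6*z^2 + 8*z + (0.5/2)*(0.1637 - z - 0.4381)^2
FOC: (2*6 + 0.5)*z = -8 + 0.5*(0.1637 - 0.4381)
z^{k+1} = -0.651
Step 3: u-update.
u^{k+1} = -0.4381 + 0.1637 + 0.651 = 0.3766
Step 4: Primal residual = |0.1637 + 0.651| = 0.8147


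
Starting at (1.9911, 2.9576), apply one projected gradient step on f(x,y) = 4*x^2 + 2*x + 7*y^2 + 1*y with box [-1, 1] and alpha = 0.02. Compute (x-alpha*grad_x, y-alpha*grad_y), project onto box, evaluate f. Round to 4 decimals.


Step 1: Compute gradient at (1.9911, 2.9576).
grad_x = 2*4*1.9911 + 2 = 17.9288
grad_y = 2*7*2.9576 + 1 = 42.4064
Step 2: Gradient step.
x_raw = 1.9911 - 0.02*17.9288 = 1.6325
y_raw = 2.9576 - 0.02*42.4064 = 2.1095
Step 3: Project onto [-1, 1].
x_proj = clip(1.6325) = 1.0
y_proj = clip(2.1095) = 1.0
Step 4: Evaluate f.
f(1.0, 1.0) = 14.0


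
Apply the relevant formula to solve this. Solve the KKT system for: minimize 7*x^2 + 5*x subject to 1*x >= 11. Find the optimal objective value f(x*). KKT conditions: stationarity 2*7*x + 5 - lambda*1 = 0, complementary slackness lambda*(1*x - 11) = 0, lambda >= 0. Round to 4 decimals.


Step 1: Try lambda = 0 (constraint inactive).
x_unc = -5/(2*7) = -0.3571
Check: 1*-0.3571 = -0.3571 < 11 -- violated!
Step 2: Constraint must be active: 1*x = 11
x* = 11/1 = 11.0
lambda = (2*7*11.0 + 5)/1 = 159.0
Step 3: Compute optimal value.
f(x*) = 7*11.0^2 + 5*11.0 = 902.0


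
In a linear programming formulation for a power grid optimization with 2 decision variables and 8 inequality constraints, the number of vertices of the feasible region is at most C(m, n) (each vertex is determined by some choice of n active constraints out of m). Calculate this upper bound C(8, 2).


Each vertex corresponds to some choice of n active constraints out of m, so the number of vertices is at most C(m, n) = m! / (n!(m-n)!).
m = 8, n = 2
Numerator: 8 * 7
Denominator: 2! = 2
C(8, 2) = 28


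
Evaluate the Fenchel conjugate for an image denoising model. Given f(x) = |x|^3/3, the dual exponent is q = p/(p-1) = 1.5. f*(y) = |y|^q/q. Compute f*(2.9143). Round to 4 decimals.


The conjugate exponent q satisfies 1/p + 1/q = 1.
p = 3, so q = 3/(3 - 1) = 1.5
|y|^q = 2.9143^1.5 = 4.9751
f*(2.9143) = 4.9751 / 1.5 = 3.3167


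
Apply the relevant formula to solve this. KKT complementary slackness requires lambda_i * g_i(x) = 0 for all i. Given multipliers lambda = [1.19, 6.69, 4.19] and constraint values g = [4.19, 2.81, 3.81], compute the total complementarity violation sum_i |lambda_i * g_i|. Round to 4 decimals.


KKT complementary slackness check:
lambda_1 * g_1 = 1.19 * 4.19 = 4.9861
lambda_2 * g_2 = 6.69 * 2.81 = 18.7989
lambda_3 * g_3 = 4.19 * 3.81 = 15.9639
Total violation = 4.9861 + 18.7989 + 15.9639 = 39.7489


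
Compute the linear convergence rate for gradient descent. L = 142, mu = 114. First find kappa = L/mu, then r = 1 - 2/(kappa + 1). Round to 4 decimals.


Step 1: Compute the condition number.
kappa = L/mu = 142/114 = 1.2456
Step 2: Compute the convergence rate.
r = 1 - 2/(kappa + 1) = 1 - 2*mu/(L + mu) = (L - mu)/(L + mu) = 28/256 = 0.1094


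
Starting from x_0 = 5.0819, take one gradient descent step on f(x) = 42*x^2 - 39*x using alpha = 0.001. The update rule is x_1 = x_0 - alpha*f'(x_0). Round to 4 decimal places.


We compute the gradient at x_0 and apply the update.
f'(x) = 84*x - 39
f'(5.0819) = 84*5.0819 - 39 = 387.8796
x_1 = 5.0819 - 0.001*387.8796 = 4.694


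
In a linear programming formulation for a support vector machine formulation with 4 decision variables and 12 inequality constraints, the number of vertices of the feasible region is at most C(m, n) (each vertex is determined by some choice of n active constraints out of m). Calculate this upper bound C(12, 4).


Each vertex corresponds to some choice of n active constraints out of m, so the number of vertices is at most C(m, n) = m! / (n!(m-n)!).
m = 12, n = 4
Numerator: 12 * 11 * 10 * 9
Denominator: 4! = 24
C(12, 4) = 495


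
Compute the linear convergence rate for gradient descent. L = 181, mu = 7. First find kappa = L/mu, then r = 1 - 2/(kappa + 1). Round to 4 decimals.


Step 1: Compute the condition number.
kappa = L/mu = 181/7 = 25.8571
Step 2: Compute the convergence rate.
r = 1 - 2/(kappa + 1) = 1 - 2*mu/(L + mu) = (L - mu)/(L + mu) = 174/188 = 0.9255


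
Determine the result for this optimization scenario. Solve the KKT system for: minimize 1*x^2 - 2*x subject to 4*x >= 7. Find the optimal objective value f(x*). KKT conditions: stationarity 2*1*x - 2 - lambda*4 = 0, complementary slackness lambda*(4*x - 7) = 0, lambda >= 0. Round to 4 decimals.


Step 1: Try lambda = 0 (constraint inactive).
x_unc = 2/(2*1) = 1.0
Check: 4*1.0 = 4.0 < 7 -- violated!
Step 2: Constraint must be active: 4*x = 7
x* = 7/4 = 1.75
lambda = (2*1*1.75 - 2)/4 = 0.375
Step 3: Compute optimal value.
f(x*) = 1*1.75^2 - 2*1.75 = -0.4375


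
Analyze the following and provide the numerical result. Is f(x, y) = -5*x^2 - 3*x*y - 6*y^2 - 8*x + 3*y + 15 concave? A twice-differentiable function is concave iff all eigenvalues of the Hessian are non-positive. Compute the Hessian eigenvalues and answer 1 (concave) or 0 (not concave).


The Hessian of f(x,y) = -5*x^2 - 3*x*y - 6*y^2 - 8*x + 3*y + 15 is:
H = [[-10, -3], [-3, -12]]
Trace = -10 - 12 = -22
Determinant = -10*-12 - (-3)^2 = 111
Discriminant = (-22)^2 - 4*111 = 40.0
Eigenvalues: lambda_1 = -14.1623, lambda_2 = -7.8377
The function is concave.

1


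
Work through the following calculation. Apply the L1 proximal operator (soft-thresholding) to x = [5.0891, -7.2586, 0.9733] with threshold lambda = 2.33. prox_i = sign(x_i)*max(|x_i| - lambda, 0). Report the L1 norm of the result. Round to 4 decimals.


Soft-thresholding with lambda = 2.33:
prox(5.0891) = sign(5.0891)*max(|5.0891| - 2.33, 0) = 2.7591
prox(-7.2586) = sign(-7.2586)*max(|-7.2586| - 2.33, 0) = -4.9286
prox(0.9733) = sign(0.9733)*max(|0.9733| - 2.33, 0) = 0.0
prox(x) = [2.7591, -4.9286, 0.0]
||prox(x)||_1 = 2.7591 + 4.9286 + 0.0 = 7.6877


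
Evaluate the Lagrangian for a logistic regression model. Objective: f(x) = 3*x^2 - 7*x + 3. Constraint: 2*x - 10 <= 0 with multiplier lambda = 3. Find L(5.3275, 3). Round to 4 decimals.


Step 1: Evaluate f(x).
f(5.3275) = 3*5.3275^2 - 7*5.3275 + 3 = 50.8543
Step 2: Evaluate g(x).
g(5.3275) = 2*5.3275 - 10 = 0.655
Step 3: Compute Lagrangian.
L = 50.8543 + 3*0.655 = 52.8193


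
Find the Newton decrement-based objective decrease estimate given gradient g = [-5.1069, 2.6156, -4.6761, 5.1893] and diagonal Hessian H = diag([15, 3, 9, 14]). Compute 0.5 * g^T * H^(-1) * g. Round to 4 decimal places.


Step 1: H is diagonal, so H^(-1) * g = [-0.3405, 0.8719, -0.5196, 0.3707].
Step 2: g^T H^(-1) g = sum_i g_i^2 / H_ii
  = (-5.1069)^2/15 + (2.6156)^2/3 + (-4.6761)^2/9 + (5.1893)^2/14
  = 1.7387 + 2.2805 + 2.4295 + 1.9235 = 8.3722
Step 3: Objective decrease = 0.5 * g^T H^(-1) g = 4.1861


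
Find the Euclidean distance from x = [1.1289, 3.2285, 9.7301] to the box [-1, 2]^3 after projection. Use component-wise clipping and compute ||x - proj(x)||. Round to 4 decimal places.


Project each component onto [-1, 2].
clip(1.1289) = 1.1289, clip(3.2285) = 2.0, clip(9.7301) = 2.0
Projection = [1.1289, 2.0, 2.0]
Squared diffs: [0.0, 1.5092, 59.7544]
Distance = sqrt(61.2636) = 7.8271


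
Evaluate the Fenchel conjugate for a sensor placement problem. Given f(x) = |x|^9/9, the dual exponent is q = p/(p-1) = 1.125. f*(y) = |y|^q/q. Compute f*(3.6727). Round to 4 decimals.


The conjugate exponent q satisfies 1/p + 1/q = 1.
p = 9, so q = 9/(9 - 1) = 1.125
|y|^q = 3.6727^1.125 = 4.3212
f*(3.6727) = 4.3212 / 1.125 = 3.8411


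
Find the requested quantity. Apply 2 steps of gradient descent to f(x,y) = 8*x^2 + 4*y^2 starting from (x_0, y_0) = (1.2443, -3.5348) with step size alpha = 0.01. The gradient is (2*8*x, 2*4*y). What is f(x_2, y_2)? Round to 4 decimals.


Gradient descent on f(x,y) = 8*x^2 + 4*y^2.
Starting point: (1.2443, -3.5348), alpha = 0.01
Step 1: grad_x = 2*8*1.2443 = 19.9088, grad_y = 2*4*-3.5348 = -28.2784
  x_1 = 1.2443 - 0.01*19.9088 = 1.0452
  y_1 = -3.5348 - 0.01*-28.2784 = -3.252
Step 2: grad_x = 2*8*1.0452 = 16.7234, grad_y = 2*4*-3.252 = -26.0161
  x_2 = 1.0452 - 0.01*16.7234 = 0.878
  y_2 = -3.252 - 0.01*-26.0161 = -2.9919
f(0.878, -2.9919) = 8*0.878^2 + 4*(-2.9919)^2 = 41.9715


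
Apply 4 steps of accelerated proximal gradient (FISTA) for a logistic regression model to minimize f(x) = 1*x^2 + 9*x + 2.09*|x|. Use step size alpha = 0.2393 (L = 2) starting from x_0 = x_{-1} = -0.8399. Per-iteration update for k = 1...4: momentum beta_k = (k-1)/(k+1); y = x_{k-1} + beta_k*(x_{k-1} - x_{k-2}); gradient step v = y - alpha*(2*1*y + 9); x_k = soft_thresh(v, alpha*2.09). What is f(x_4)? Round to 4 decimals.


FISTA on f(x) = 1*x^2 + 9*x + 2.09*|x|
L = 2, alpha = 0.2393
Iteration 1: beta = 0.0, y = -0.8399 + 0.0*(-0.8399 + 0.8399) = -0.8399
  grad(y) = 7.3202, v = y - alpha*grad = -2.5916
  prox(v) = soft_thresh(-2.5916, 0.5001) = -2.0915
Iteration 2: beta = 0.3333, y = -2.0915 + 0.3333*(-2.0915 + 0.8399) = -2.5087
  grad(y) = 3.9826, v = y - alpha*grad = -3.4617
  prox(v) = soft_thresh(-3.4617, 0.5001) = -2.9616
Iteration 3: beta = 0.5, y = -2.9616 + 0.5*(-2.9616 + 2.0915) = -3.3966
  grad(y) = 2.2067, v = y - alpha*grad = -3.9247
  prox(v) = soft_thresh(-3.9247, 0.5001) = -3.4246
Iteration 4: beta = 0.6, y = -3.4246 + 0.6*(-3.4246 + 2.9616) = -3.7024
  grad(y) = 1.5953, v = y - alpha*grad = -4.0841
  prox(v) = soft_thresh(-4.0841, 0.5001) = -3.584
f(x_4) = 1*(-3.584)^2 + 9*(-3.584) + 2.09*|-3.584| = -11.9204


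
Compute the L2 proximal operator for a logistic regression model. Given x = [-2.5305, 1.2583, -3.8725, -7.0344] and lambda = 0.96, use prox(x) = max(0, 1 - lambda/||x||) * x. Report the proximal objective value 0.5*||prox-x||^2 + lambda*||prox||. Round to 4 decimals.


Step 1: Compute ||x||.
||x|| = 8.5127
Step 2: Compute scaling factor.
scale = max(0, 1 - 0.96/8.5127) = 0.8872
Step 3: prox(x) = [-2.2451, 1.1164, -3.4358, -6.2411]
||prox(x)|| = 7.5527
Step 4: Proximal objective.
0.5*||prox-x||^2 = 0.4608
lambda*||prox|| = 7.2506
Total = 7.7114


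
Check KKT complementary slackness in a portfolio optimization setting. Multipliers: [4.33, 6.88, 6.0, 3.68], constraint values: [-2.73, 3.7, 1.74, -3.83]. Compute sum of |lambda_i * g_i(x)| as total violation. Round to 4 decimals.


KKT complementary slackness check:
lambda_1 * g_1 = 4.33 * -2.73 = -11.8209
lambda_2 * g_2 = 6.88 * 3.7 = 25.456
lambda_3 * g_3 = 6.0 * 1.74 = 10.44
lambda_4 * g_4 = 3.68 * -3.83 = -14.0944
Total violation = 11.8209 + 25.456 + 10.44 + 14.0944 = 61.8113


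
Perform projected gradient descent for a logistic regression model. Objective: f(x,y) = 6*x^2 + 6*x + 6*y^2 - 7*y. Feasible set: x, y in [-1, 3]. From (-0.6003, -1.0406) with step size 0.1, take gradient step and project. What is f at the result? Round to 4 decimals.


Step 1: Compute gradient at (-0.6003, -1.0406).
grad_x = 2*6*-0.6003 + 6 = -1.2036
grad_y = 2*6*-1.0406 - 7 = -19.4872
Step 2: Gradient step.
x_raw = -0.6003 - 0.1*-1.2036 = -0.4799
y_raw = -1.0406 - 0.1*-19.4872 = 0.9081
Step 3: Project onto [-1, 3].
x_proj = clip(-0.4799) = -0.4799
y_proj = clip(0.9081) = 0.9081
Step 4: Evaluate f.
f(-0.4799, 0.9081) = -2.9063


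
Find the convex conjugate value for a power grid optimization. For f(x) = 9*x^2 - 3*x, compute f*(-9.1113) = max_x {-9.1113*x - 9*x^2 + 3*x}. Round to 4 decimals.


f*(y) = sup_x {y*x - a*x^2 - b*x} = sup_x {(y-b)*x - a*x^2}
FOC: (y - b) - 2a*x = 0 => x* = (y - b)/(2a)
x* = (-9.1113 + 3)/(2*9) = -0.3395
f*(-9.1113) = (y-b)^2/(4a) = (-9.1113 + 3)^2/(4*9)
= 37.348/36 = 1.0374


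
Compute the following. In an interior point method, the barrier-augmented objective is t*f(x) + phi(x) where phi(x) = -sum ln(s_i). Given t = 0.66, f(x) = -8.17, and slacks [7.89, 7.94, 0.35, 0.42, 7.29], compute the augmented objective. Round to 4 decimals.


Step 1: Compute log-barrier.
ln values: [2.0656, 2.0719, -1.0498, -0.8675, 1.9865]
phi = -(2.0656 + 2.0719 - 1.0498 - 0.8675 + 1.9865) = -4.2067
Step 2: Compute augmented objective.
t*f(x) = 0.66*-8.17 = -5.3922
Total = -5.3922 - 4.2067 = -9.5989


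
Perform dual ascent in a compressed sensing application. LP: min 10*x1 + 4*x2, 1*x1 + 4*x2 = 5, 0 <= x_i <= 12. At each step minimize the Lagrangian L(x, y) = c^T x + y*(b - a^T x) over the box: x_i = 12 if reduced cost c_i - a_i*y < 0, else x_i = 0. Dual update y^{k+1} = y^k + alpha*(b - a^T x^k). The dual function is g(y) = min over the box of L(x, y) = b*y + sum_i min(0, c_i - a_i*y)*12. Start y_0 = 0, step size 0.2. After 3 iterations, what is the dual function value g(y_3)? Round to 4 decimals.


Dual ascent for LP: min 10*x1 + 4*x2, 1*x1 + 4*x2 = 5, 0 <= x_i <= 12
Step 1: y^k = 0.0, reduced costs: (10.0, 4.0)
  x^k = (0.0, 0.0), subgradient = b - a^T x = 5.0
  y^{k+1} = 0.0 + 0.2*5.0 = 1.0
Step 2: y^k = 1.0, reduced costs: (9.0, 0.0)
  x^k = (0.0, 0.0), subgradient = b - a^T x = 5.0
  y^{k+1} = 1.0 + 0.2*5.0 = 2.0
Step 3: y^k = 2.0, reduced costs: (8.0, -4.0)
  x^k = (0.0, 12.0), subgradient = b - a^T x = -43.0
  y^{k+1} = 2.0 + 0.2*-43.0 = -6.6
Dual objective at y_3 = -6.6: reduced costs (16.6, 30.4), box minimizer x = (0.0, 0.0)
g(y_3) = b*y + (c1 - a1*y)*x1 + (c2 - a2*y)*x2 = 5*(-6.6) + 16.6*0.0 + 30.4*0.0 = -33.0 + 0.0 + 0.0 = -33.0


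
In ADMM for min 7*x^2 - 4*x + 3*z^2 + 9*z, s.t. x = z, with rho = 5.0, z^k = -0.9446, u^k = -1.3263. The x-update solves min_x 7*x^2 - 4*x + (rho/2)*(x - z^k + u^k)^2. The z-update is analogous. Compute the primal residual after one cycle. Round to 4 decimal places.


ADMM iteration with rho = 5.0, z^k = -0.9446, u^k = -1.3263
Step 1: x-update.
Minimize 7*x^2 - 4*x + (5.0/2)*(x + 0.9446 - 1.3263)^2
FOC: (2*7 + 5.0)*x = 4 + 5.0*(-0.9446 + 1.3263)
x^{k+1} = 0.311
Step 2: z-update.
Minimize 3*z^2 + 9*z + (5.0/2)*(0.311 - z - 1.3263)^2
FOC: (2*3 + 5.0)*z = -9 + 5.0*(0.311 - 1.3263)
z^{k+1} = -1.2797
Step 3: u-update.
u^{k+1} = -1.3263 + 0.311 + 1.2797 = 0.2644
Step 4: Primal residual = |0.311 + 1.2797| = 1.5907


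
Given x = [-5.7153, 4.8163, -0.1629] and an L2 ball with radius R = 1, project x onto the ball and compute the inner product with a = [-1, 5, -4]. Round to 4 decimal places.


Step 1: Compute ||x|| (intermediates to 6 decimals).
||x|| = sqrt((-5.7153)^2 + 4.8163^2 + (-0.1629)^2) = 7.475823
Step 2: Project.
Since ||x|| > R, scale = R/||x|| = 1/7.475823 = 0.133765, proj(x) = scale * x
proj(x) = [-0.764507, 0.644252, -0.02179]
Step 3: Dot product.
a^T * proj(x) = -1*(-0.764507) + 5*0.644252 - 4*(-0.02179) = 4.0729


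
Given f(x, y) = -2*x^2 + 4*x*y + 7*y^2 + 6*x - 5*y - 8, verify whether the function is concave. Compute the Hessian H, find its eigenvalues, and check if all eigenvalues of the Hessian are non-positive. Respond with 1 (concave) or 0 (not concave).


The Hessian of f(x,y) = -2*x^2 + 4*x*y + 7*y^2 + 6*x - 5*y - 8 is:
H = [[-4, 4], [4, 14]]
Trace = -4 + 14 = 10
Determinant = -4*14 - (4)^2 = -72
Discriminant = (10)^2 - 4*-72 = 388.0
Eigenvalues: lambda_1 = -4.8489, lambda_2 = 14.8489
The function is not concave.

0


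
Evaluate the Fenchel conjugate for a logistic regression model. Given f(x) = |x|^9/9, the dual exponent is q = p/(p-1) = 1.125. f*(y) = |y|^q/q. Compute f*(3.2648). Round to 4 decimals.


The conjugate exponent q satisfies 1/p + 1/q = 1.
p = 9, so q = 9/(9 - 1) = 1.125
|y|^q = 3.2648^1.125 = 3.7852
f*(3.2648) = 3.7852 / 1.125 = 3.3646


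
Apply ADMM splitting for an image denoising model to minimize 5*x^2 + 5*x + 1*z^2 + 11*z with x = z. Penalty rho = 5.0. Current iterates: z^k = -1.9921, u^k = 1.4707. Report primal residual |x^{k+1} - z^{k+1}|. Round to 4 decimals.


ADMM iteration with rho = 5.0, z^k = -1.9921, u^k = 1.4707
Step 1: x-update.
Minimize 5*x^2 + 5*x + (5.0/2)*(x + 1.9921 + 1.4707)^2
FOC: (2*5 + 5.0)*x = -5 + 5.0*(-1.9921 - 1.4707)
x^{k+1} = -1.4876
Step 2: z-update.
Minimize 1*z^2 + 11*z + (5.0/2)*(-1.4876 - z + 1.4707)^2
FOC: (2*1 + 5.0)*z = -11 + 5.0*(-1.4876 + 1.4707)
z^{k+1} = -1.5835
Step 3: u-update.
u^{k+1} = 1.4707 - 1.4876 + 1.5835 = 1.5666
Step 4: Primal residual = |-1.4876 + 1.5835| = 0.0959


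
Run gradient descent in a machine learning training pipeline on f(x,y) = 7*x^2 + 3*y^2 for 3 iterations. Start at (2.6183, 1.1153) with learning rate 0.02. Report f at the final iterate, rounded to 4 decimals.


Gradient descent on f(x,y) = 7*x^2 + 3*y^2.
Starting point: (2.6183, 1.1153), alpha = 0.02
Step 1: grad_x = 2*7*2.6183 = 36.6562, grad_y = 2*3*1.1153 = 6.6918
  x_1 = 2.6183 - 0.02*36.6562 = 1.8852
  y_1 = 1.1153 - 0.02*6.6918 = 0.9815
Step 2: grad_x = 2*7*1.8852 = 26.3925, grad_y = 2*3*0.9815 = 5.8888
  x_2 = 1.8852 - 0.02*26.3925 = 1.3573
  y_2 = 0.9815 - 0.02*5.8888 = 0.8637
Step 3: grad_x = 2*7*1.3573 = 19.0026, grad_y = 2*3*0.8637 = 5.1821
  x_3 = 1.3573 - 0.02*19.0026 = 0.9773
  y_3 = 0.8637 - 0.02*5.1821 = 0.76
f(0.9773, 0.76) = 7*0.9773^2 + 3*0.76^2 = 8.4185
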